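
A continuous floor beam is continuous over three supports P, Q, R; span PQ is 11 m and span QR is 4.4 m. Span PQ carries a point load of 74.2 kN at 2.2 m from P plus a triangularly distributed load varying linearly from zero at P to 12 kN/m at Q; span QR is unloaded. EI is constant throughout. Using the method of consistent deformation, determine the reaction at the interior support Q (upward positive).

R_Q = 98.65 kN

Insert a hinge at Q; M_Q is the redundant, and each span becomes simply supported.
Discontinuity in slope at Q on the released structure — sum the simple-span end rotations:
  span PQ: point load 74.2 at a = 2.2: Pab(L + a)/(6LEI) = 287.3/EI
  span PQ: triangular load, peak 12: w₀L³/(45EI) = 354.9/EI
  relative rotation θ_0 = (642.2 + 0)/EI = 642.2/EI
A unit hogging moment at Q produces rotation L₁/(3EI) + L₂/(3EI) = 5.133/EI.
Slope continuity at Q: θ_0 = M_Q·5.133/EI, so M_Q = 642.2/5.133 = 125.1 kN·m (hogging).
Span PQ, ΣM about P with M_Q applied at Q: R_Q^{PQ}·11 = 647.2 + 125.1, so R_Q^{PQ} = 70.21 kN and R_P = 140.2 − 70.21 = 69.99 kN.
Span QR, ΣM about R: R_Q^{QR}·4.4 = 0 + 125.1, so R_Q^{QR} = 28.43 kN and R_R = 0 − 28.43 = -28.43 kN.
R_Q = 70.21 + 28.43 = 98.65 kN.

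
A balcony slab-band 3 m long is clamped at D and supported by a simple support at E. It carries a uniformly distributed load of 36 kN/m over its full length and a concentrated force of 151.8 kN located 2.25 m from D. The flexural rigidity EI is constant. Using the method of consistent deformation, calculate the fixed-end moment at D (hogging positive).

Take the reaction at E as the redundant and release it; the primary structure is a cantilever fixed at D.
Free-end deflection of the primary structure under the applied loading (downward +):
  UDL 36: wL⁴/(8EI) = 364.5/EI
  point load 151.8 at a = 2.25: Pa²(3L − a)/(6EI) = 864.5/EI
  δ_0 = 1229/EI
Flexibility coefficient — unit upward force at E: δ_{EE} = L³/(3EI) = 9/EI.
Compatibility at E: δ_0 − R_E·δ_{EE} = 0, so R_E = 1229/9 = 136.6 kN.
Moment equilibrium about D: M_D = Σ(load moments about D) − R_E·L = 503.6 − 136.6×3 = 93.87 kN·m.

M_D = 93.87 kN·m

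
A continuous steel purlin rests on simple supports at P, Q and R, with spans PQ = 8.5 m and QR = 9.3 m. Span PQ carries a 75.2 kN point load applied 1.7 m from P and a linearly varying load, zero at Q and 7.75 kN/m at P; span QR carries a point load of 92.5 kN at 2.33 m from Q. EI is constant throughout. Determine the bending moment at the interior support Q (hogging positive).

Insert a hinge at Q; M_Q is the redundant, and each span becomes simply supported.
Rotations at Q on the released spans (each span's end-slope, ×1/EI):
  span PQ: point load 75.2 at a = 1.7: Pab(L + a)/(6LEI) = 173.9/EI
  span PQ: triangular load, peak 7.75: 7w₀L³/(360EI) = 92.55/EI
  span QR: point load 92.5 at a = 2.33: Pab(L + b)/(6LEI) = 438/EI
  relative rotation θ_0 = (266.4 + 438)/EI = 704.4/EI
A unit hogging moment at Q produces rotation L₁/(3EI) + L₂/(3EI) = 5.933/EI.
Compatibility: M_Q·(L₁+L₂)/(3EI) = θ_0, giving M_Q = 118.7 kN·m (hogging).

M_Q = 118.7 kN·m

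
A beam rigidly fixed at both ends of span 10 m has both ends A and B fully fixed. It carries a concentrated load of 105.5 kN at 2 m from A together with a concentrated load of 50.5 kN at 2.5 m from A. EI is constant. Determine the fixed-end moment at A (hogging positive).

M_A = 206.1 kN·m

Release both end moments; the primary structure is a simply-supported span AB with redundants M_A and M_B.
On the primary (simply-supported) span, the end slopes from the loading are:
  at A: point load 105.5 at a = 2: Pab(L + b)/(6LEI) = 506.4/EI
  at B: point load 105.5 at a = 2: Pab(L + a)/(6LEI) = 337.6/EI
  at A: point load 50.5 at a = 2.5: Pab(L + b)/(6LEI) = 276.2/EI
  at B: point load 50.5 at a = 2.5: Pab(L + a)/(6LEI) = 197.3/EI
  θ_A0 = 782.6/EI,  θ_B0 = 534.9/EI
Flexibility coefficients: a unit moment at one end gives L/(3EI) there and L/(6EI) at the far end, so f₁₁ = f₂₂ = 3.333/EI and f₁₂ = f₂₁ = 1.667/EI.
Compatibility — zero rotation at each built-in end:
  3.333 M_A + 1.667 M_B = 782.6
  1.667 M_A + 3.333 M_B = 534.9
Solving the pair gives M_A = 206.1 kN·m and M_B = 57.43 kN·m (hogging).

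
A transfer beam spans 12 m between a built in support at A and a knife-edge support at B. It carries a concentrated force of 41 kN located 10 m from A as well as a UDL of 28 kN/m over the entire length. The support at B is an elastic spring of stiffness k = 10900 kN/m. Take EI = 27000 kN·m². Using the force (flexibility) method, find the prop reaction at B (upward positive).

Take the reaction at B as the redundant and release it; the primary structure is a cantilever fixed at A.
Deflection at B on the released cantilever, summing each load's contribution:
  point load 41 at a = 10: Pa²(3L − a)/(6EI) = 17767/EI
  UDL 28: wL⁴/(8EI) = 72576/EI
  δ_0 = 90343/EI
Flexibility coefficient — unit upward force at B: δ_{BB} = L³/(3EI) = 576/EI.
With EI = 27000 kN·m²: δ_0 = 3.346 m and δ_{BB} = 0.021333 m/kN.
Compatibility — the spring shortens by R_B/k under the reaction it provides: δ_0 − R_B·δ_{BB} = R_B/k. With 1/k = 0.000092 m/kN, R_B = δ_0 / (δ_{BB} + 1/k) = 3.346 / (0.021333 + 0.000092) = 156.2 kN.

R_B = 156.2 kN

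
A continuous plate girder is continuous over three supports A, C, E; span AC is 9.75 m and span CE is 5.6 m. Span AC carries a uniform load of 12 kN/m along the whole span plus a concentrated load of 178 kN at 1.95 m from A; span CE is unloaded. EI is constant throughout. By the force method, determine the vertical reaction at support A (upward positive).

R_A = 180.8 kN

Insert a hinge at C; M_C is the redundant, and each span becomes simply supported.
Discontinuity in slope at C on the released structure — sum the simple-span end rotations:
  span AC: UDL 12: wL³/(24EI) = 463.4/EI
  span AC: point load 178 at a = 1.95: Pab(L + a)/(6LEI) = 541.5/EI
  relative rotation θ_0 = (1005 + 0)/EI = 1005/EI
A unit hogging moment at C produces rotation L₁/(3EI) + L₂/(3EI) = 5.117/EI.
Compatibility: M_C·(L₁+L₂)/(3EI) = θ_0, giving M_C = 196.4 kN·m (hogging).
Span AC, ΣM about A with M_C applied at C: R_C^{AC}·9.75 = 917.5 + 196.4, so R_C^{AC} = 114.2 kN and R_A = 295 − 114.2 = 180.8 kN.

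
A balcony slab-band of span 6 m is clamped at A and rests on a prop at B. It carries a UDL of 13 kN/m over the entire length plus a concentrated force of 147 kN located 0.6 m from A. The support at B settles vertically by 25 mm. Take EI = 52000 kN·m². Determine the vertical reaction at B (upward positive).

Take the reaction at B as the redundant and release it; the primary structure is a cantilever fixed at A.
Free-end deflection of the primary structure under the applied loading (downward +):
  UDL 13: wL⁴/(8EI) = 2106/EI
  point load 147 at a = 0.6: Pa²(3L − a)/(6EI) = 153.5/EI
  δ_0 = 2259/EI
Tip deflection under a unit load at B: L³/(3EI) = 72/EI.
With EI = 52000 kN·m²: δ_0 = 0.043451 m and δ_{BB} = 0.001385 m/kN.
Compatibility — the beam at B must follow the support down by 0.025 m: δ_0 − R_B·δ_{BB} = 0.025, so R_B = (0.043451 − 0.025)/0.001385 = 13.33 kN.

R_B = 13.33 kN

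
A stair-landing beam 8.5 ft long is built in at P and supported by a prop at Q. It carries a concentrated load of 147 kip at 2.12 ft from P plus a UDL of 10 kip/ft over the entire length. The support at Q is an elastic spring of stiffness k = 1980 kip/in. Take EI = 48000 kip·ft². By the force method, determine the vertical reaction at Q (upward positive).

Release the roller at Q. Primary structure: cantilever fixed at P.
Deflection at Q on the released cantilever, summing each load's contribution:
  point load 147 at a = 2.12: Pa²(3L − a)/(6EI) = 2574/EI
  UDL 10: wL⁴/(8EI) = 6525/EI
  δ_0 = 9100/EI
Tip deflection under a unit load at Q: L³/(3EI) = 204.7/EI.
With EI = 48000 kip·ft²: δ_0 = 0.18957 ft and δ_{QQ} = 0.004265 ft/kip.
Compatibility — the spring shortens by R_Q/k under the reaction it provides: δ_0 − R_Q·δ_{QQ} = R_Q/k. With 1/k = 1/(1980×12) ft/kip = 0.000042 ft/kip, R_Q = δ_0 / (δ_{QQ} + 1/k) = 0.18957 / (0.004265 + 0.000042) = 44.02 kip.

R_Q = 44.02 kip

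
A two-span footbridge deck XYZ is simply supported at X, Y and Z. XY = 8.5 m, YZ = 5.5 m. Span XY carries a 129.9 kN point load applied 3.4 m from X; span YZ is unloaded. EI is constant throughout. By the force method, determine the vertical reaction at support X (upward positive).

R_X = 64.69 kN

Insert a hinge at Y; M_Y is the redundant, and each span becomes simply supported.
Discontinuity in slope at Y on the released structure — sum the simple-span end rotations:
  span XY: point load 129.9 at a = 3.4: Pab(L + a)/(6LEI) = 525.6/EI
  relative rotation θ_0 = (525.6 + 0)/EI = 525.6/EI
A unit hogging moment at Y produces rotation L₁/(3EI) + L₂/(3EI) = 4.667/EI.
Slope continuity at Y: θ_0 = M_Y·4.667/EI, so M_Y = 525.6/4.667 = 112.6 kN·m (hogging).
Span XY, ΣM about X with M_Y applied at Y: R_Y^{XY}·8.5 = 441.7 + 112.6, so R_Y^{XY} = 65.21 kN and R_X = 129.9 − 65.21 = 64.69 kN.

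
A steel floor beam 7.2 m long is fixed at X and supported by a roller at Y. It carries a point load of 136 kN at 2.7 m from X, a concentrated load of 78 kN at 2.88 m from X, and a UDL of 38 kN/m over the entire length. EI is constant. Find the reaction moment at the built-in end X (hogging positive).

Remove the prop at Y; the released (primary) structure is a cantilever built in at X.
Primary-structure tip deflection at Y by superposition:
  point load 136 at a = 2.7: Pa²(3L − a)/(6EI) = 3123/EI
  point load 78 at a = 2.88: Pa²(3L − a)/(6EI) = 2019/EI
  UDL 38: wL⁴/(8EI) = 12765/EI
  δ_0 = 17907/EI
Flexibility coefficient — unit upward force at Y: δ_{YY} = L³/(3EI) = 124.4/EI.
Compatibility at Y: δ_0 − R_Y·δ_{YY} = 0, so R_Y = 17907/124.4 = 143.9 kN.
Moment equilibrium about X: M_X = Σ(load moments about X) − R_Y·L = 1577 − 143.9×7.2 = 540.5 kN·m.

M_X = 540.5 kN·m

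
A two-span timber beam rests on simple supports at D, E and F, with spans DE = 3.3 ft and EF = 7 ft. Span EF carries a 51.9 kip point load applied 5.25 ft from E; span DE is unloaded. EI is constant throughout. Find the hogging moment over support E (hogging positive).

Insert a hinge at E; M_E is the redundant, and each span becomes simply supported.
Rotations at E on the released spans (each span's end-slope, ×1/EI):
  span EF: point load 51.9 at a = 5.25: Pab(L + b)/(6LEI) = 99.34/EI
  relative rotation θ_0 = (0 + 99.34)/EI = 99.34/EI
A unit hogging moment at E produces rotation L₁/(3EI) + L₂/(3EI) = 3.433/EI.
Compatibility: M_E·(L₁+L₂)/(3EI) = θ_0, giving M_E = 28.93 kip·ft (hogging).

M_E = 28.93 kip·ft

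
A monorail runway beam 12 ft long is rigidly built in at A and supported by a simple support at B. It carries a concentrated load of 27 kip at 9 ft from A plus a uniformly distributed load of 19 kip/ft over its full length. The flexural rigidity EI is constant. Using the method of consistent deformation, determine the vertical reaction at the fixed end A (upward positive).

R_A = 152.4 kip

Remove the prop at B; the released (primary) structure is a cantilever built in at A.
Deflection at B on the released cantilever, summing each load's contribution:
  point load 27 at a = 9: Pa²(3L − a)/(6EI) = 9842/EI
  UDL 19: wL⁴/(8EI) = 49248/EI
  δ_0 = 59090/EI
Flexibility coefficient — unit upward force at B: δ_{BB} = L³/(3EI) = 576/EI.
The prop prevents deflection at B: R_B = δ_0/δ_{BB} = 59090/576 = 102.6 kip.
Vertical equilibrium: R_A = ΣP − R_B = 255 − 102.6 = 152.4 kip.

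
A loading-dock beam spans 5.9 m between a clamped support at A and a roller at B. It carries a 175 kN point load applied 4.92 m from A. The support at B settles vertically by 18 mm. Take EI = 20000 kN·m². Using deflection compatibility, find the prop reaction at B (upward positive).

Release the roller at B. Primary structure: cantilever fixed at A.
Free-end deflection of the primary structure under the applied loading (downward +):
  point load 175 at a = 4.92: Pa²(3L − a)/(6EI) = 9023/EI
Flexibility coefficient — unit upward force at B: δ_{BB} = L³/(3EI) = 68.46/EI.
With EI = 20000 kN·m²: δ_0 = 0.45115 m and δ_{BB} = 0.003423 m/kN.
Compatibility — the beam at B must follow the support down by 0.018 m: δ_0 − R_B·δ_{BB} = 0.018, so R_B = (0.45115 − 0.018)/0.003423 = 126.5 kN.

R_B = 126.5 kN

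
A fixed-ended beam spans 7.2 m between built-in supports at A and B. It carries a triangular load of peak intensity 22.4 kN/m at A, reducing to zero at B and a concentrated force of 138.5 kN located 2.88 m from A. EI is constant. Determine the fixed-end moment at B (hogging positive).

Take the two fixed-end moments M_A, M_B as redundants; the released structure is the simple span AB.
On the primary (simply-supported) span, the end slopes from the loading are:
  at A: triangular load, peak 22.4: w₀L³/(45EI) = 185.8/EI
  at B: triangular load, peak 22.4: 7w₀L³/(360EI) = 162.6/EI
  at A: point load 138.5 at a = 2.88: Pab(L + b)/(6LEI) = 459.5/EI
  at B: point load 138.5 at a = 2.88: Pab(L + a)/(6LEI) = 402.1/EI
  θ_A0 = 645.3/EI,  θ_B0 = 564.6/EI
Flexibility coefficients: a unit moment at one end gives L/(3EI) there and L/(6EI) at the far end, so f₁₁ = f₂₂ = 2.4/EI and f₁₂ = f₂₁ = 1.2/EI.
Compatibility — zero rotation at each built-in end:
  2.4 M_A + 1.2 M_B = 645.3
  1.2 M_A + 2.4 M_B = 564.6
Solving the pair gives M_A = 201.7 kN·m and M_B = 134.4 kN·m (hogging).

M_B = 134.4 kN·m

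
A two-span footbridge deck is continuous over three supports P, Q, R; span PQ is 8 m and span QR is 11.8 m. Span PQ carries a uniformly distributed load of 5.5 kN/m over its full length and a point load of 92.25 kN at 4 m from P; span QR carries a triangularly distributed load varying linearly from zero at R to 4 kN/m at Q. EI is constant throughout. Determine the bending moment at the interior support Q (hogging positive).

M_Q = 95.82 kN·m

Take M_Q as the redundant. Released structure: two simple spans PQ and QR with a hinge at Q.
Rotations at Q on the released spans (each span's end-slope, ×1/EI):
  span PQ: UDL 5.5: wL³/(24EI) = 117.3/EI
  span PQ: point load 92.25 at a = 4: Pab(L + a)/(6LEI) = 369/EI
  span QR: triangular load, peak 4: w₀L³/(45EI) = 146/EI
  relative rotation θ_0 = (486.3 + 146)/EI = 632.4/EI
A unit hogging moment at Q produces rotation L₁/(3EI) + L₂/(3EI) = 6.6/EI.
Compatibility: M_Q·(L₁+L₂)/(3EI) = θ_0, giving M_Q = 95.82 kN·m (hogging).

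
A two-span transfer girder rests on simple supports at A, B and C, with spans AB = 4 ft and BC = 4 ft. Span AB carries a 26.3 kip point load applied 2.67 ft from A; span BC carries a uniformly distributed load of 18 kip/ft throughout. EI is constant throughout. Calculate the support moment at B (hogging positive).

Release continuity at B by inserting a hinge; the redundant is the internal moment M_B. The primary structure is two simply-supported spans AB and BC.
Discontinuity in slope at B on the released structure — sum the simple-span end rotations:
  span AB: point load 26.3 at a = 2.67: Pab(L + a)/(6LEI) = 25.96/EI
  span BC: UDL 18: wL³/(24EI) = 48/EI
  relative rotation θ_0 = (25.96 + 48)/EI = 73.96/EI
A unit hogging moment at B produces rotation L₁/(3EI) + L₂/(3EI) = 2.667/EI.
Slope continuity at B: θ_0 = M_B·2.667/EI, so M_B = 73.96/2.667 = 27.73 kip·ft (hogging).

M_B = 27.73 kip·ft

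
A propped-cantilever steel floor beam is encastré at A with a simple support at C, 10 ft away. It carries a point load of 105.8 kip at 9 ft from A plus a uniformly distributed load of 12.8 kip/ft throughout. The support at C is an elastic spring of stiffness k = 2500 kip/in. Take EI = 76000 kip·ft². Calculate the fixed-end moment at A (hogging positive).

Choose R_C as the redundant. The primary structure is the cantilever fixed at A.
Downward deflection at the released point C due to the loads:
  point load 105.8 at a = 9: Pa²(3L − a)/(6EI) = 29994/EI
  UDL 12.8: wL⁴/(8EI) = 16000/EI
  δ_0 = 45994/EI
Tip deflection under a unit load at C: L³/(3EI) = 333.3/EI.
With EI = 76000 kip·ft²: δ_0 = 0.60519 ft and δ_{CC} = 0.004386 ft/kip.
Compatibility — the spring shortens by R_C/k under the reaction it provides: δ_0 − R_C·δ_{CC} = R_C/k. With 1/k = 1/(2500×12) ft/kip = 0.000033 ft/kip, R_C = δ_0 / (δ_{CC} + 1/k) = 0.60519 / (0.004386 + 0.000033) = 136.9 kip.
Moment equilibrium about A: M_A = Σ(load moments about A) − R_C·L = 1592 − 136.9×10 = 222.8 kip·ft.

M_A = 222.8 kip·ft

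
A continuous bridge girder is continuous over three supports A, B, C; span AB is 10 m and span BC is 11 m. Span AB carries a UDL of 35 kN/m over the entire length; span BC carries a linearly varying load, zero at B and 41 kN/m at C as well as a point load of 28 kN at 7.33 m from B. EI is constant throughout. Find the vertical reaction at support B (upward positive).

R_B = 332.8 kN

Release continuity at B by inserting a hinge; the redundant is the internal moment M_B. The primary structure is two simply-supported spans AB and BC.
Rotations at B on the released spans (each span's end-slope, ×1/EI):
  span AB: UDL 35: wL³/(24EI) = 1458/EI
  span BC: triangular load, peak 41: 7w₀L³/(360EI) = 1061/EI
  span BC: point load 28 at a = 7.33: Pab(L + b)/(6LEI) = 167.4/EI
  relative rotation θ_0 = (1458 + 1229)/EI = 2687/EI
A unit hogging moment at B produces rotation L₁/(3EI) + L₂/(3EI) = 7/EI.
Slope continuity at B: θ_0 = M_B·7/EI, so M_B = 2687/7 = 383.8 kN·m (hogging).
Span AB, ΣM about A with M_B applied at B: R_B^{AB}·10 = 1750 + 383.8, so R_B^{AB} = 213.4 kN and R_A = 350 − 213.4 = 136.6 kN.
Span BC, ΣM about C: R_B^{BC}·11 = 929.6 + 383.8, so R_B^{BC} = 119.4 kN and R_C = 253.5 − 119.4 = 134.1 kN.
R_B = 213.4 + 119.4 = 332.8 kN.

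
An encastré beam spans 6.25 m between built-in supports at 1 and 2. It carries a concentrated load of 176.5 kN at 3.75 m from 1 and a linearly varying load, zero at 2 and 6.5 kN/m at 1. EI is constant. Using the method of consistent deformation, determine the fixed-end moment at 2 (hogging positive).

M_2 = 167.3 kN·m

Take the two fixed-end moments M_1, M_2 as redundants; the released structure is the simple span 12.
On the primary (simply-supported) span, the end slopes from the loading are:
  at 1: point load 176.5 at a = 3.75: Pab(L + b)/(6LEI) = 386.1/EI
  at 2: point load 176.5 at a = 3.75: Pab(L + a)/(6LEI) = 441.2/EI
  at 1: triangular load, peak 6.5: w₀L³/(45EI) = 35.26/EI
  at 2: triangular load, peak 6.5: 7w₀L³/(360EI) = 30.86/EI
  θ_10 = 421.4/EI,  θ_20 = 472.1/EI
Flexibility coefficients: a unit moment at one end gives L/(3EI) there and L/(6EI) at the far end, so f₁₁ = f₂₂ = 2.083/EI and f₁₂ = f₂₁ = 1.042/EI.
Compatibility — zero rotation at each built-in end:
  2.083 M_1 + 1.042 M_2 = 421.4
  1.042 M_1 + 2.083 M_2 = 472.1
Solving the pair gives M_1 = 118.6 kN·m and M_2 = 167.3 kN·m (hogging).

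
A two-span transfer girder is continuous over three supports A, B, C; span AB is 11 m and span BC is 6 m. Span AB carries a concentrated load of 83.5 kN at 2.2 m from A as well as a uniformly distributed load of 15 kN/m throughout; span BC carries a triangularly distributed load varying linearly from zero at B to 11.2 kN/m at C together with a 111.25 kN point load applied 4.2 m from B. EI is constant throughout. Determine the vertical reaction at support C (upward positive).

Take M_B as the redundant. Released structure: two simple spans AB and BC with a hinge at B.
Discontinuity in slope at B on the released structure — sum the simple-span end rotations:
  span AB: point load 83.5 at a = 2.2: Pab(L + a)/(6LEI) = 323.3/EI
  span AB: UDL 15: wL³/(24EI) = 831.9/EI
  span BC: triangular load, peak 11.2: 7w₀L³/(360EI) = 47.04/EI
  span BC: point load 111.25 at a = 4.2: Pab(L + b)/(6LEI) = 182.2/EI
  relative rotation θ_0 = (1155 + 229.3)/EI = 1384/EI
A unit hogging moment at B produces rotation L₁/(3EI) + L₂/(3EI) = 5.667/EI.
Slope continuity at B: θ_0 = M_B·5.667/EI, so M_B = 1384/5.667 = 244.3 kN·m (hogging).
Span BC, ΣM about C: R_B^{BC}·6 = 267.4 + 244.3, so R_B^{BC} = 85.29 kN and R_C = 144.8 − 85.29 = 59.56 kN.

R_C = 59.56 kN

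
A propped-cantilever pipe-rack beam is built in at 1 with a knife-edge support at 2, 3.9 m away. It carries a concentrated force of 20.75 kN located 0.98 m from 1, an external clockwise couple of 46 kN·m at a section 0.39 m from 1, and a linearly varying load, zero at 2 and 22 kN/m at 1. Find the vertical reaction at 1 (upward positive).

Remove the prop at 2; the released (primary) structure is a cantilever built in at 1.
Deflection at 2 on the released cantilever, summing each load's contribution:
  point load 20.75 at a = 0.98: Pa²(3L − a)/(6EI) = 35.61/EI
  clockwise couple 46 at a = 0.39: M₀a(2L − a)/(2EI) = 66.47/EI
  triangular load, peak 22 at the fixed end: w₀L⁴/(30EI) = 169.7/EI
  δ_0 = 271.7/EI
Tip deflection under a unit load at 2: L³/(3EI) = 19.77/EI.
Compatibility at 2: δ_0 − R_2·δ_{22} = 0, so R_2 = 271.7/19.77 = 13.74 kN.
Vertical equilibrium: R_1 = ΣP − R_2 = 63.65 − 13.74 = 49.91 kN.

R_1 = 49.91 kN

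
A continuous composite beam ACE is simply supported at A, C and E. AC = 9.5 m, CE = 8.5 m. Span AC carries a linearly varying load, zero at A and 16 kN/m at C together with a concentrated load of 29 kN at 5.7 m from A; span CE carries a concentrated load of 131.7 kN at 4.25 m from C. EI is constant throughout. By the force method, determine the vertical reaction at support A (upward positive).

R_A = 18.21 kN

Release continuity at C by inserting a hinge; the redundant is the internal moment M_C. The primary structure is two simply-supported spans AC and CE.
End slopes at the hinge C, treating each span as simply supported:
  span AC: triangular load, peak 16: w₀L³/(45EI) = 304.8/EI
  span AC: point load 29 at a = 5.7: Pab(L + a)/(6LEI) = 167.5/EI
  span CE: point load 131.7 at a = 4.25: Pab(L + b)/(6LEI) = 594.7/EI
  relative rotation θ_0 = (472.3 + 594.7)/EI = 1067/EI
A unit hogging moment at C produces rotation L₁/(3EI) + L₂/(3EI) = 6/EI.
Compatibility: M_C·(L₁+L₂)/(3EI) = θ_0, giving M_C = 177.8 kN·m (hogging).
Span AC, ΣM about A with M_C applied at C: R_C^{AC}·9.5 = 646.6 + 177.8, so R_C^{AC} = 86.79 kN and R_A = 105 − 86.79 = 18.21 kN.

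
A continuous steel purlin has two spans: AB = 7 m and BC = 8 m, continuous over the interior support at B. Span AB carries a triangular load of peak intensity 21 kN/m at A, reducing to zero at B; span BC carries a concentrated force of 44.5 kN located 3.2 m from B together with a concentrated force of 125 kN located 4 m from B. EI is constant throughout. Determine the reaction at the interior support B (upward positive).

Insert a hinge at B; M_B is the redundant, and each span becomes simply supported.
Rotations at B on the released spans (each span's end-slope, ×1/EI):
  span AB: triangular load, peak 21: 7w₀L³/(360EI) = 140.1/EI
  span BC: point load 44.5 at a = 3.2: Pab(L + b)/(6LEI) = 182.3/EI
  span BC: point load 125 at a = 4: Pab(L + b)/(6LEI) = 500/EI
  relative rotation θ_0 = (140.1 + 682.3)/EI = 822.3/EI
A unit hogging moment at B produces rotation L₁/(3EI) + L₂/(3EI) = 5/EI.
Slope continuity at B: θ_0 = M_B·5/EI, so M_B = 822.3/5 = 164.5 kN·m (hogging).
Span AB, ΣM about A with M_B applied at B: R_B^{AB}·7 = 171.5 + 164.5, so R_B^{AB} = 48 kN and R_A = 73.5 − 48 = 25.5 kN.
Span BC, ΣM about C: R_B^{BC}·8 = 713.6 + 164.5, so R_B^{BC} = 109.8 kN and R_C = 169.5 − 109.8 = 59.74 kN.
R_B = 48 + 109.8 = 157.8 kN.

R_B = 157.8 kN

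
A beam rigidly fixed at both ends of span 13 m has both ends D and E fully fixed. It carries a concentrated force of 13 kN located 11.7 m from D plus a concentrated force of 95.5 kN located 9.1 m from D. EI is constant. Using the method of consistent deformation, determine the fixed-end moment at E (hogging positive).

M_E = 196.2 kN·m

Release both end moments; the primary structure is a simply-supported span DE with redundants M_D and M_E.
Simple-span end rotations at D and E under the given loads:
  at D: point load 13 at a = 11.7: Pab(L + b)/(6LEI) = 36.25/EI
  at E: point load 13 at a = 11.7: Pab(L + a)/(6LEI) = 62.61/EI
  at D: point load 95.5 at a = 9.1: Pab(L + b)/(6LEI) = 734.3/EI
  at E: point load 95.5 at a = 9.1: Pab(L + a)/(6LEI) = 960.3/EI
  θ_D0 = 770.6/EI,  θ_E0 = 1023/EI
Flexibility coefficients: a unit moment at one end gives L/(3EI) there and L/(6EI) at the far end, so f₁₁ = f₂₂ = 4.333/EI and f₁₂ = f₂₁ = 2.167/EI.
Compatibility — zero rotation at each built-in end:
  4.333 M_D + 2.167 M_E = 770.6
  2.167 M_D + 4.333 M_E = 1023
Solving the pair gives M_D = 79.74 kN·m and M_E = 196.2 kN·m (hogging).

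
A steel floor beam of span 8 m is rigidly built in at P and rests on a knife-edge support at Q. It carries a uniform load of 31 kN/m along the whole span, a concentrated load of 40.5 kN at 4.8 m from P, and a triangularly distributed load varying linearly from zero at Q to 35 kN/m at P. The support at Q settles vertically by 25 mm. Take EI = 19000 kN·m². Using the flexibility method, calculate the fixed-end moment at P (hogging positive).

Choose R_Q as the redundant. The primary structure is the cantilever fixed at P.
Free-end deflection of the primary structure under the applied loading (downward +):
  UDL 31: wL⁴/(8EI) = 15872/EI
  point load 40.5 at a = 4.8: Pa²(3L − a)/(6EI) = 2986/EI
  triangular load, peak 35 at the fixed end: w₀L⁴/(30EI) = 4779/EI
  δ_0 = 23637/EI
Tip deflection under a unit load at Q: L³/(3EI) = 170.7/EI.
With EI = 19000 kN·m²: δ_0 = 1.244 m and δ_{QQ} = 0.008982 m/kN.
Compatibility — the beam at Q must follow the support down by 0.025 m: δ_0 − R_Q·δ_{QQ} = 0.025, so R_Q = (1.244 − 0.025)/0.008982 = 135.7 kN.
Moment equilibrium about P: M_P = Σ(load moments about P) − R_Q·L = 1560 − 135.7×8 = 474 kN·m.

M_P = 474 kN·m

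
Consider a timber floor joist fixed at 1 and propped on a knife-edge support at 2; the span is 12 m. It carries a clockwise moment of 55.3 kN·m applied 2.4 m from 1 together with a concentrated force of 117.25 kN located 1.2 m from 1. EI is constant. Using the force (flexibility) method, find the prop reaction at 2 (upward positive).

Take the reaction at 2 as the redundant and release it; the primary structure is a cantilever fixed at 1.
Downward deflection at the released point 2 due to the loads:
  clockwise couple 55.3 at a = 2.4: M₀a(2L − a)/(2EI) = 1433/EI
  point load 117.25 at a = 1.2: Pa²(3L − a)/(6EI) = 979.3/EI
  δ_0 = 2413/EI
Tip deflection under a unit load at 2: L³/(3EI) = 576/EI.
The prop prevents deflection at 2: R_2 = δ_0/δ_{22} = 2413/576 = 4.189 kN.

R_2 = 4.189 kN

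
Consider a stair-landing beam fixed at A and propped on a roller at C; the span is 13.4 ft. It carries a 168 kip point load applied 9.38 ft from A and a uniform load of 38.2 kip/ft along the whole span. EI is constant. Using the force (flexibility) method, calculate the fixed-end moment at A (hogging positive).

M_A = 1165 kip·ft

Take the reaction at C as the redundant and release it; the primary structure is a cantilever fixed at A.
Free-end deflection of the primary structure under the applied loading (downward +):
  point load 168 at a = 9.38: Pa²(3L − a)/(6EI) = 75927/EI
  UDL 38.2: wL⁴/(8EI) = 153955/EI
  δ_0 = 229882/EI
Flexibility coefficient — unit upward force at C: δ_{CC} = L³/(3EI) = 802/EI.
The prop prevents deflection at C: R_C = δ_0/δ_{CC} = 229882/802 = 286.6 kip.
Moment equilibrium about A: M_A = Σ(load moments about A) − R_C·L = 5005 − 286.6×13.4 = 1165 kip·ft.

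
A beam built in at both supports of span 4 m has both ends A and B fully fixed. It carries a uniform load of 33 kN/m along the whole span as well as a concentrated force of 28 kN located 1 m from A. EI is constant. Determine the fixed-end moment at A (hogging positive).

Take the two fixed-end moments M_A, M_B as redundants; the released structure is the simple span AB.
End rotations of the released simple span under the applied load (×1/EI):
  at A: UDL 33: wL³/(24EI) = 88/EI
  at B: UDL 33: wL³/(24EI) = 88/EI
  at A: point load 28 at a = 1: Pab(L + b)/(6LEI) = 24.5/EI
  at B: point load 28 at a = 1: Pab(L + a)/(6LEI) = 17.5/EI
  θ_A0 = 112.5/EI,  θ_B0 = 105.5/EI
Flexibility coefficients: a unit moment at one end gives L/(3EI) there and L/(6EI) at the far end, so f₁₁ = f₂₂ = 1.333/EI and f₁₂ = f₂₁ = 0.6667/EI.
Compatibility — zero rotation at each built-in end:
  1.333 M_A + 0.6667 M_B = 112.5
  0.6667 M_A + 1.333 M_B = 105.5
Solving the pair gives M_A = 59.75 kN·m and M_B = 49.25 kN·m (hogging).

M_A = 59.75 kN·m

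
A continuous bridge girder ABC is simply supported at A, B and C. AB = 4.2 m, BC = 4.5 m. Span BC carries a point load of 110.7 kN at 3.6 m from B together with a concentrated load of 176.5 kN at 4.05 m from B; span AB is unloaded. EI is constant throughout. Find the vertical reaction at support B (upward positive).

Release continuity at B by inserting a hinge; the redundant is the internal moment M_B. The primary structure is two simply-supported spans AB and BC.
Rotations at B on the released spans (each span's end-slope, ×1/EI):
  span BC: point load 110.7 at a = 3.6: Pab(L + b)/(6LEI) = 71.73/EI
  span BC: point load 176.5 at a = 4.05: Pab(L + b)/(6LEI) = 58.97/EI
  relative rotation θ_0 = (0 + 130.7)/EI = 130.7/EI
A unit hogging moment at B produces rotation L₁/(3EI) + L₂/(3EI) = 2.9/EI.
Slope continuity at B: θ_0 = M_B·2.9/EI, so M_B = 130.7/2.9 = 45.07 kN·m (hogging).
Span AB, ΣM about A with M_B applied at B: R_B^{AB}·4.2 = 0 + 45.07, so R_B^{AB} = 10.73 kN and R_A = 0 − 10.73 = -10.73 kN.
Span BC, ΣM about C: R_B^{BC}·4.5 = 179.1 + 45.07, so R_B^{BC} = 49.81 kN and R_C = 287.2 − 49.81 = 237.4 kN.
R_B = 10.73 + 49.81 = 60.54 kN.

R_B = 60.54 kN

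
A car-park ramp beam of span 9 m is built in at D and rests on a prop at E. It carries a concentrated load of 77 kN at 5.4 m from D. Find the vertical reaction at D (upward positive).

Choose R_E as the redundant. The primary structure is the cantilever fixed at D.
Free-end deflection of the primary structure under the applied loading (downward +):
  point load 77 at a = 5.4: Pa²(3L − a)/(6EI) = 8083/EI
Flexibility coefficient — unit upward force at E: δ_{EE} = L³/(3EI) = 243/EI.
Compatibility at E: δ_0 − R_E·δ_{EE} = 0, so R_E = 8083/243 = 33.26 kN.
Vertical equilibrium: R_D = ΣP − R_E = 77 − 33.26 = 43.74 kN.

R_D = 43.74 kN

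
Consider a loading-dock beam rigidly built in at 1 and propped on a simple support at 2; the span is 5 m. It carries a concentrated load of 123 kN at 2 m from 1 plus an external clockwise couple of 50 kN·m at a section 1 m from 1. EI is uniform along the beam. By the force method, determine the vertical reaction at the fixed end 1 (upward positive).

R_1 = 92.02 kN

Remove the prop at 2; the released (primary) structure is a cantilever built in at 1.
Free-end deflection of the primary structure under the applied loading (downward +):
  point load 123 at a = 2: Pa²(3L − a)/(6EI) = 1066/EI
  clockwise couple 50 at a = 1: M₀a(2L − a)/(2EI) = 225/EI
  δ_0 = 1291/EI
Flexibility coefficient — unit upward force at 2: δ_{22} = L³/(3EI) = 41.67/EI.
The prop prevents deflection at 2: R_2 = δ_0/δ_{22} = 1291/41.67 = 30.98 kN.
Vertical equilibrium: R_1 = ΣP − R_2 = 123 − 30.98 = 92.02 kN.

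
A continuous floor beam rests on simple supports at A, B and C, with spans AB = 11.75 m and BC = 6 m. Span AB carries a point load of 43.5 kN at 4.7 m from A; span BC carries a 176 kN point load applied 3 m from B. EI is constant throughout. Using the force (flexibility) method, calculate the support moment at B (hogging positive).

Insert a hinge at B; M_B is the redundant, and each span becomes simply supported.
End slopes at the hinge B, treating each span as simply supported:
  span AB: point load 43.5 at a = 4.7: Pab(L + a)/(6LEI) = 336.3/EI
  span BC: point load 176 at a = 3: Pab(L + b)/(6LEI) = 396/EI
  relative rotation θ_0 = (336.3 + 396)/EI = 732.3/EI
A unit hogging moment at B produces rotation L₁/(3EI) + L₂/(3EI) = 5.917/EI.
Slope continuity at B: θ_0 = M_B·5.917/EI, so M_B = 732.3/5.917 = 123.8 kN·m (hogging).

M_B = 123.8 kN·m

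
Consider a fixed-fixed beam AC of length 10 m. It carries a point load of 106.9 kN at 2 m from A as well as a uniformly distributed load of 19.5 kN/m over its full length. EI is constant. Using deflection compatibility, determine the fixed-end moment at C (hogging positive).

Take the two fixed-end moments M_A, M_C as redundants; the released structure is the simple span AC.
On the primary (simply-supported) span, the end slopes from the loading are:
  at A: point load 106.9 at a = 2: Pab(L + b)/(6LEI) = 513.1/EI
  at C: point load 106.9 at a = 2: Pab(L + a)/(6LEI) = 342.1/EI
  at A: UDL 19.5: wL³/(24EI) = 812.5/EI
  at C: UDL 19.5: wL³/(24EI) = 812.5/EI
  θ_A0 = 1326/EI,  θ_C0 = 1155/EI
Flexibility coefficients: a unit moment at one end gives L/(3EI) there and L/(6EI) at the far end, so f₁₁ = f₂₂ = 3.333/EI and f₁₂ = f₂₁ = 1.667/EI.
Compatibility — zero rotation at each built-in end:
  3.333 M_A + 1.667 M_C = 1326
  1.667 M_A + 3.333 M_C = 1155
Solving the pair gives M_A = 299.3 kN·m and M_C = 196.7 kN·m (hogging).

M_C = 196.7 kN·m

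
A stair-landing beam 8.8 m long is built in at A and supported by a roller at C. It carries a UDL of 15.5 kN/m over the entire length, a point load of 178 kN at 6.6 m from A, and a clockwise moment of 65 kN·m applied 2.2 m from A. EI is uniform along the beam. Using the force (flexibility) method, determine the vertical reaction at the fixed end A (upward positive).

R_A = 145.8 kN

Take the reaction at C as the redundant and release it; the primary structure is a cantilever fixed at A.
Downward deflection at the released point C due to the loads:
  UDL 15.5: wL⁴/(8EI) = 11619/EI
  point load 178 at a = 6.6: Pa²(3L − a)/(6EI) = 25587/EI
  clockwise couple 65 at a = 2.2: M₀a(2L − a)/(2EI) = 1101/EI
  δ_0 = 38307/EI
Flexibility coefficient — unit upward force at C: δ_{CC} = L³/(3EI) = 227.2/EI.
Compatibility at C: δ_0 − R_C·δ_{CC} = 0, so R_C = 38307/227.2 = 168.6 kN.
Vertical equilibrium: R_A = ΣP − R_C = 314.4 − 168.6 = 145.8 kN.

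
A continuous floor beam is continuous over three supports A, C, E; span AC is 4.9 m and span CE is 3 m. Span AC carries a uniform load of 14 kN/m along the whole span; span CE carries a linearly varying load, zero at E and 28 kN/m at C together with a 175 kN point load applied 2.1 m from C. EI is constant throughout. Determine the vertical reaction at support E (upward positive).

Insert a hinge at C; M_C is the redundant, and each span becomes simply supported.
End slopes at the hinge C, treating each span as simply supported:
  span AC: UDL 14: wL³/(24EI) = 68.63/EI
  span CE: triangular load, peak 28: w₀L³/(45EI) = 16.8/EI
  span CE: point load 175 at a = 2.1: Pab(L + b)/(6LEI) = 71.66/EI
  relative rotation θ_0 = (68.63 + 88.46)/EI = 157.1/EI
A unit hogging moment at C produces rotation L₁/(3EI) + L₂/(3EI) = 2.633/EI.
Compatibility: M_C·(L₁+L₂)/(3EI) = θ_0, giving M_C = 59.65 kN·m (hogging).
Span CE, ΣM about E: R_C^{CE}·3 = 241.5 + 59.65, so R_C^{CE} = 100.4 kN and R_E = 217 − 100.4 = 116.6 kN.

R_E = 116.6 kN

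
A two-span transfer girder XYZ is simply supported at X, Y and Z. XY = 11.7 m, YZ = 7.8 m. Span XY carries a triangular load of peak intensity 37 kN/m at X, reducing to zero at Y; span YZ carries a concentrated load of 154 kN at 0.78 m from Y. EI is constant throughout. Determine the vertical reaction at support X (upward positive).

R_X = 125.6 kN

Take M_Y as the redundant. Released structure: two simple spans XY and YZ with a hinge at Y.
Rotations at Y on the released spans (each span's end-slope, ×1/EI):
  span XY: triangular load, peak 37: 7w₀L³/(360EI) = 1152/EI
  span YZ: point load 154 at a = 0.78: Pab(L + b)/(6LEI) = 267/EI
  relative rotation θ_0 = (1152 + 267)/EI = 1419/EI
A unit hogging moment at Y produces rotation L₁/(3EI) + L₂/(3EI) = 6.5/EI.
Slope continuity at Y: θ_0 = M_Y·6.5/EI, so M_Y = 1419/6.5 = 218.4 kN·m (hogging).
Span XY, ΣM about X with M_Y applied at Y: R_Y^{XY}·11.7 = 844.2 + 218.4, so R_Y^{XY} = 90.81 kN and R_X = 216.4 − 90.81 = 125.6 kN.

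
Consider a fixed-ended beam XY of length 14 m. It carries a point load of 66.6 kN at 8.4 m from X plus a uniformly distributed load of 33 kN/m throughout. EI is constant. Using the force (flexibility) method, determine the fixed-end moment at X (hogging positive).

Take the two fixed-end moments M_X, M_Y as redundants; the released structure is the simple span XY.
Simple-span end rotations at X and Y under the given loads:
  at X: point load 66.6 at a = 8.4: Pab(L + b)/(6LEI) = 731/EI
  at Y: point load 66.6 at a = 8.4: Pab(L + a)/(6LEI) = 835.4/EI
  at X: UDL 33: wL³/(24EI) = 3773/EI
  at Y: UDL 33: wL³/(24EI) = 3773/EI
  θ_X0 = 4504/EI,  θ_Y0 = 4608/EI
Flexibility coefficients: a unit moment at one end gives L/(3EI) there and L/(6EI) at the far end, so f₁₁ = f₂₂ = 4.667/EI and f₁₂ = f₂₁ = 2.333/EI.
Compatibility — zero rotation at each built-in end:
  4.667 M_X + 2.333 M_Y = 4504
  2.333 M_X + 4.667 M_Y = 4608
Solving the pair gives M_X = 628.5 kN·m and M_Y = 673.3 kN·m (hogging).

M_X = 628.5 kN·m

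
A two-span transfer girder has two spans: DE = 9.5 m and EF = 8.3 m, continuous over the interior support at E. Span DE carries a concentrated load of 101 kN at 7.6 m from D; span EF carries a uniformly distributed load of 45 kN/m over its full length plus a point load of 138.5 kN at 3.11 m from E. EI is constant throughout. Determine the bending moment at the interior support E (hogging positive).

Insert a hinge at E; M_E is the redundant, and each span becomes simply supported.
Rotations at E on the released spans (each span's end-slope, ×1/EI):
  span DE: point load 101 at a = 7.6: Pab(L + a)/(6LEI) = 437.5/EI
  span EF: UDL 45: wL³/(24EI) = 1072/EI
  span EF: point load 138.5 at a = 3.11: Pab(L + b)/(6LEI) = 605.6/EI
  relative rotation θ_0 = (437.5 + 1678)/EI = 2115/EI
A unit hogging moment at E produces rotation L₁/(3EI) + L₂/(3EI) = 5.933/EI.
Compatibility: M_E·(L₁+L₂)/(3EI) = θ_0, giving M_E = 356.5 kN·m (hogging).

M_E = 356.5 kN·m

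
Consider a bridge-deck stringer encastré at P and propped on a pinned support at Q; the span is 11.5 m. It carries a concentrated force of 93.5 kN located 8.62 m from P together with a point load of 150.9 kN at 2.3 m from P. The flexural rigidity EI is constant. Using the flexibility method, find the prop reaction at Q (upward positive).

Remove the prop at Q; the released (primary) structure is a cantilever built in at P.
Downward deflection at the released point Q due to the loads:
  point load 93.5 at a = 8.62: Pa²(3L − a)/(6EI) = 29967/EI
  point load 150.9 at a = 2.3: Pa²(3L − a)/(6EI) = 4284/EI
  δ_0 = 34251/EI
Tip deflection under a unit load at Q: L³/(3EI) = 507/EI.
The prop prevents deflection at Q: R_Q = δ_0/δ_{QQ} = 34251/507 = 67.56 kN.

R_Q = 67.56 kN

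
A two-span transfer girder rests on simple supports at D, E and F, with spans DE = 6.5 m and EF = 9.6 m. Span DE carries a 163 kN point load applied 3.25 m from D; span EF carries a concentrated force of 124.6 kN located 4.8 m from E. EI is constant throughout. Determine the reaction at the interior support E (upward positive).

Release continuity at E by inserting a hinge; the redundant is the internal moment M_E. The primary structure is two simply-supported spans DE and EF.
Rotations at E on the released spans (each span's end-slope, ×1/EI):
  span DE: point load 163 at a = 3.25: Pab(L + a)/(6LEI) = 430.4/EI
  span EF: point load 124.6 at a = 4.8: Pab(L + b)/(6LEI) = 717.7/EI
  relative rotation θ_0 = (430.4 + 717.7)/EI = 1148/EI
A unit hogging moment at E produces rotation L₁/(3EI) + L₂/(3EI) = 5.367/EI.
Compatibility: M_E·(L₁+L₂)/(3EI) = θ_0, giving M_E = 213.9 kN·m (hogging).
Span DE, ΣM about D with M_E applied at E: R_E^{DE}·6.5 = 529.8 + 213.9, so R_E^{DE} = 114.4 kN and R_D = 163 − 114.4 = 48.59 kN.
Span EF, ΣM about F: R_E^{EF}·9.6 = 598.1 + 213.9, so R_E^{EF} = 84.58 kN and R_F = 124.6 − 84.58 = 40.02 kN.
R_E = 114.4 + 84.58 = 199 kN.

R_E = 199 kN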